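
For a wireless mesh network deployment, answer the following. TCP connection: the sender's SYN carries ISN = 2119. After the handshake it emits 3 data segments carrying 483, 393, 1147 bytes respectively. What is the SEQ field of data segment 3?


The SYN occupies sequence number ISN = 2119, so the first data byte is ISN + 1 = 2120.
SEQ of data segment i = (ISN + 1) + sum of payload sizes of segments 1..i-1.
Segment 1: SEQ = 2120, payload = 483 bytes
Segment 2: SEQ = 2603, payload = 393 bytes
Segment 3: SEQ = 2996, payload = 1147 bytes
SEQ of segment 3 = 2120 + 483 + 393 = 2996

2996


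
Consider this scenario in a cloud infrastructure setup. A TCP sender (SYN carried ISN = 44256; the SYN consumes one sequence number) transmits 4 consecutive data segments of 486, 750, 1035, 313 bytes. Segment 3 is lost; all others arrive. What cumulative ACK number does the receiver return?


SYN uses sequence number 44256; first data byte = ISN + 1 = 44257.
Segment 1: SEQ = 44257, len = 486 B, covers [44257, 44742]
Segment 2: SEQ = 44743, len = 750 B, covers [44743, 45492]
Segment 3: SEQ = 45493, len = 1035 B, covers [45493, 46527] [LOST]
Segment 4: SEQ = 46528, len = 313 B, covers [46528, 46840]
In-order data received: bytes [44257, 45492] (segments 1..2).
Segment 3 missing -> gap begins at byte 45493; later segments buffered out of order.
Cumulative ACK = next expected in-order byte = 44257 + 486 + 750 = 45493

45493


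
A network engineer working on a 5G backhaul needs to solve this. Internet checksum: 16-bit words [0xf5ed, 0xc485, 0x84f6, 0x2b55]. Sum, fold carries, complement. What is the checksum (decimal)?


Given words: [0xf5ed, 0xc485, 0x84f6, 0x2b55]
Step 1: Sum all words
Raw sum = 62957 + 50309 + 34038 + 11093 = 158397
Step 2: Fold carry: (27325 + 2) = 27327
One's complement = ~27327 & 0xFFFF = 38208

38208


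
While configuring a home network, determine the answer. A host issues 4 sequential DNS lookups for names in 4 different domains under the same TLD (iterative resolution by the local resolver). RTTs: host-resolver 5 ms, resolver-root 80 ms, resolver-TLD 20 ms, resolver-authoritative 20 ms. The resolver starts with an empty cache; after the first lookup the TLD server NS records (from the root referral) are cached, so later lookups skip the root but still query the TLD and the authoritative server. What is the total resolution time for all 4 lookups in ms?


Lookup 1 (cold cache): local + root + TLD + auth = 5 + 80 + 20 + 20 = 125 ms
Lookups 2..4 (TLD NS cached -> skip root; new domain -> still ask TLD and auth): local + TLD + auth = 5 + 20 + 20 = 45 ms each
Remaining 3 lookups: 3 * 45 = 135 ms
Total = 125 + 135 = 260 ms

260


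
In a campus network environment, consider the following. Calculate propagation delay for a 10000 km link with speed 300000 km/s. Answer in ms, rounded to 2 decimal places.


Given: distance = 10000 km, speed = 300000 km/s
Delay = distance / speed = 10000 / 300000 seconds
Delay in ms = 10000 * 1000 / 300000
Delay = 33.3333 ms
Rounded to 2 dp = 33.33 ms

33.33


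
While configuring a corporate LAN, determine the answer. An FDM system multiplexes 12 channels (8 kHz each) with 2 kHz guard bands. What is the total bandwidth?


Given: 12 channels, 8 kHz each, guard = 2 kHz
Channel bandwidth = 12 * 8 = 96 kHz
Guard bands = 11 gaps * 2 kHz = 22 kHz
Total = 96 + 22 = 118 kHz

118


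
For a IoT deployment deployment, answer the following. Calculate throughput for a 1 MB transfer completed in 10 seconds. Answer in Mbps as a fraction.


Given: file = 1 MB, time = 10 s
File in Mb = 1 * 8 = 8 Mb
Throughput = 8 / 10 Mbps
Throughput = 4/5 Mbps

4/5


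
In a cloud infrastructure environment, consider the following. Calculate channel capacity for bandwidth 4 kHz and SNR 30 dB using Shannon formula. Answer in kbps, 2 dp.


Given: B = 4 kHz, SNR = 30 dB
SNR linear = 10^(30/10) = 1000
1 + SNR = 1001
log2(1001) = 9.9672262588
C = 4 * 1000 * 9.9672262588 = 39868.9050 bps
C = 39.868905 kbps -> 39.87 kbps (2 dp)

39.87


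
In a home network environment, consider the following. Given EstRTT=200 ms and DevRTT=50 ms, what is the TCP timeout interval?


Given: EstRTT = 200 ms, DevRTT = 50 ms
Timeout = EstRTT + 4 * DevRTT
4 * DevRTT = 4 * 50 = 200
Timeout = 200 + 200 = 400 ms

400


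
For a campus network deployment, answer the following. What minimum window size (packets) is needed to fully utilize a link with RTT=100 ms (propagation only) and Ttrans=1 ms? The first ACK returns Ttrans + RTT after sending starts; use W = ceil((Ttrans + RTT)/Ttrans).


Given: Ttrans = 1 ms, RTT = 100 ms (= 2 * Tprop, Tprop = 50 ms)
Time until first ACK returns = Ttrans + RTT = 1 + 100 = 101 ms
Need W * Ttrans >= Ttrans + RTT  ->  W >= (Ttrans + RTT) / Ttrans
(Ttrans + RTT) / Ttrans = 101 / 1 = 101
W_min = ceil(101) = 101

101


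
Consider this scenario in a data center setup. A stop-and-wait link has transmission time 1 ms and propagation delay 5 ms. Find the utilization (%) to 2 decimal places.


Given: Ttrans = 1 ms, Tprop = 5 ms
RTT = 2 * Tprop = 2 * 5 = 10 ms
U = Ttrans / (Ttrans + RTT)
U = 1 / (1 + 10)
U = 1 / 11 = 0.090909
U% = 9.09%

9.09


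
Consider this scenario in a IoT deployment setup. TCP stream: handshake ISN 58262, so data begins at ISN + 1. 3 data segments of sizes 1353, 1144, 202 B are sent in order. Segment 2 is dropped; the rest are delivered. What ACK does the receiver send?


SYN uses sequence number 58262; first data byte = ISN + 1 = 58263.
Segment 1: SEQ = 58263, len = 1353 B, covers [58263, 59615]
Segment 2: SEQ = 59616, len = 1144 B, covers [59616, 60759] [LOST]
Segment 3: SEQ = 60760, len = 202 B, covers [60760, 60961]
In-order data received: bytes [58263, 59615] (segments 1..1).
Segment 2 missing -> gap begins at byte 59616; later segments buffered out of order.
Cumulative ACK = next expected in-order byte = 58263 + 1353 = 59616

59616


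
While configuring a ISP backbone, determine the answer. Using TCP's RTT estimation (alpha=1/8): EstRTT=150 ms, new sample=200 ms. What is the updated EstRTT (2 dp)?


Given: EstRTT = 150 ms, SampleRTT = 200 ms, alpha = 1/8
New EstRTT = (1 - alpha) * EstRTT + alpha * SampleRTT
(7/8) * 150 = 131.25
(1/8) * 200 = 25
New EstRTT = 131.25 + 25 = 156.25 ms -> 156.25 ms (2 dp)

156.25


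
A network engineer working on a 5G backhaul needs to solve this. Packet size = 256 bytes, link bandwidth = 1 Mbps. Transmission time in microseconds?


Given: packet = 256 bytes, bandwidth = 1 Mbps
Packet in bits = 256 * 8 = 2048 bits
Bandwidth = 1 * 10^6 = 1000000 bps
Time = 2048 / 1000000 seconds
Time in us = 2048 * 10^6 / 1000000 = 2048

2048


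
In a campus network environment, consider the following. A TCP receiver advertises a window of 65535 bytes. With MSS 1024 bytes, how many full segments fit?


Given: RWND = 65535 bytes, MSS = 1024 bytes
Full segments = floor(RWND / MSS)
Full segments = floor(65535 / 1024)
Full segments = floor(63.999) = 63

63


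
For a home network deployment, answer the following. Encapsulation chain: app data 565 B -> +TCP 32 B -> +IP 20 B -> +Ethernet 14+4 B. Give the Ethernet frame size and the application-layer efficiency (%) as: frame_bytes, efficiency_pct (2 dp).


TCP segment = 565 + 32 = 597 B
IP packet = 597 + 20 = 617 B
Ethernet frame = 617 + 14 + 4 = 635 B
Efficiency = app / frame = 565 / 635 = 0.889764 = 88.9764% -> 88.98% (2 dp)

635, 88.98


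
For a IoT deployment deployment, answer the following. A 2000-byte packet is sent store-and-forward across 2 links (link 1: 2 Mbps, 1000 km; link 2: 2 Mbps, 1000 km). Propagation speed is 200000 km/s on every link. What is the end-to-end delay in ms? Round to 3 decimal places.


Packet = 2000 bytes = 16000 bits. Store-and-forward: sum (t_trans + t_prop) per link.
Link 1: t_trans = 16000/(2*10^6) s = 8.0000 ms; t_prop = 1000/200000 s = 5.0000 ms; subtotal = 13.0000 ms
Link 2: t_trans = 16000/(2*10^6) s = 8.0000 ms; t_prop = 1000/200000 s = 5.0000 ms; subtotal = 13.0000 ms
End-to-end = 13.0000 + 13.0000 = 26.0000 ms -> 26.000 ms (3 dp)

26.000


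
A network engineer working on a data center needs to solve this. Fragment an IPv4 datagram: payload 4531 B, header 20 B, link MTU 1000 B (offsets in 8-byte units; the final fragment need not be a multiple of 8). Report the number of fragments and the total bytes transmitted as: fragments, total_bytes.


Max data per non-final fragment = floor((MTU - header)/8)*8 = floor((1000 - 20)/8)*8 = floor(980/8)*8 = 976 B
Final fragment needs no 8-byte alignment: it can carry up to MTU - header = 980 B
Non-final fragments needed = ceil((payload - 980) / 976) = ceil(3551/976) = ceil(3.6383) = 4
Number of fragments = 4 + 1 = 5
Fragment sizes (data): 4 * 976 B + 627 B (last, 627 <= 980 OK)
Total bytes sent = payload + n_frags * header = 4531 + 5*20 = 4531 + 100 = 4631 B

5, 4631


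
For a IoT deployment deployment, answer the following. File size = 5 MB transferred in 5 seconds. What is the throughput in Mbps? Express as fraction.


Given: file = 5 MB, time = 5 s
File in Mb = 5 * 8 = 40 Mb
Throughput = 40 / 5 Mbps
Throughput = 8 Mbps

8


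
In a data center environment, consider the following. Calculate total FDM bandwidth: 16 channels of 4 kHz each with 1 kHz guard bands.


Given: 16 channels, 4 kHz each, guard = 1 kHz
Channel bandwidth = 16 * 4 = 64 kHz
Guard bands = 15 gaps * 1 kHz = 15 kHz
Total = 64 + 15 = 79 kHz

79


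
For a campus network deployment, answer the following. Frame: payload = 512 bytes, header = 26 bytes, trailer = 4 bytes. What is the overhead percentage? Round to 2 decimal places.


Given: payload = 512 B, header = 26 B, trailer = 4 B
Overhead bytes = header + trailer = 26 + 4 = 30
Total frame = payload + overhead = 512 + 30 = 542
Overhead % = 30 / 542 * 100 = 5.5351% -> 5.54% (2 dp)

5.54


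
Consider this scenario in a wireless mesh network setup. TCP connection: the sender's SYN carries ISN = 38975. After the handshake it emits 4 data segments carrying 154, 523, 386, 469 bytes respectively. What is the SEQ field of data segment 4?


The SYN occupies sequence number ISN = 38975, so the first data byte is ISN + 1 = 38976.
SEQ of data segment i = (ISN + 1) + sum of payload sizes of segments 1..i-1.
Segment 1: SEQ = 38976, payload = 154 bytes
Segment 2: SEQ = 39130, payload = 523 bytes
Segment 3: SEQ = 39653, payload = 386 bytes
Segment 4: SEQ = 40039, payload = 469 bytes
SEQ of segment 4 = 38976 + 154 + 523 + 386 = 40039

40039


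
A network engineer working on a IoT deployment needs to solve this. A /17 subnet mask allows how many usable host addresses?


Given: subnet mask /17
Host bits = 32 - 17 = 15
Total addresses = 2^15 = 32768
Usable hosts = 32768 - 2 (network + broadcast) = 32766

32766


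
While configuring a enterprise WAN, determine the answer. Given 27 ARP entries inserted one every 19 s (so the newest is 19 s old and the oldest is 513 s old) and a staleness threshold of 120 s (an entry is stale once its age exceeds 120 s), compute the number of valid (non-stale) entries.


Ages are k * 513/27 s for k = 1..27 (spacing = 19.0000 s).
Entry k is valid iff k * 513/27 <= 120 iff k <= 27 * 120 / 513 = 6.3158
n_valid = floor(6.3158) = 6
(n_stale = 27 - 6 = 21)

6


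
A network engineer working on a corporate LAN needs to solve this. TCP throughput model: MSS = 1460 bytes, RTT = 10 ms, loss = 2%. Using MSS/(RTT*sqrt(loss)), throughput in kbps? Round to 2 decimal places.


Given: MSS = 1460 bytes, RTT = 10 ms, loss = 2%
RTT in seconds = 10 / 1000 = 0.01
Loss rate = 2% = 0.02
sqrt(loss) = sqrt(0.02) = 0.141421356237
Throughput (bytes/s) = 1460 / (0.01 * 0.141421356237) = 1032375.9005
Throughput (kbps) = 1032375.9005 * 8 / 1000 = 8259.007204 -> 8259.01 kbps (2 dp)

8259.01


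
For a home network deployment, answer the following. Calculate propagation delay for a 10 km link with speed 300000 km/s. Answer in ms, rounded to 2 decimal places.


Given: distance = 10 km, speed = 300000 km/s
Delay = distance / speed = 10 / 300000 seconds
Delay in ms = 10 * 1000 / 300000
Delay = 0.0333 ms
Rounded to 2 dp = 0.03 ms

0.03


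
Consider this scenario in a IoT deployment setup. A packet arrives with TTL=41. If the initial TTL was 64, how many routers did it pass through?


Given: initial TTL = 64, received TTL = 41
Hops = initial TTL - received TTL
Hops = 64 - 41 = 23

23


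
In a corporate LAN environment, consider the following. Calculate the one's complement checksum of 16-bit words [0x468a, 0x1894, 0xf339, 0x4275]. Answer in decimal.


Given words: [0x468a, 0x1894, 0xf339, 0x4275]
Step 1: Sum all words
Raw sum = 18058 + 6292 + 62265 + 17013 = 103628
Step 2: Fold carry: (38092 + 1) = 38093
One's complement = ~38093 & 0xFFFF = 27442

27442


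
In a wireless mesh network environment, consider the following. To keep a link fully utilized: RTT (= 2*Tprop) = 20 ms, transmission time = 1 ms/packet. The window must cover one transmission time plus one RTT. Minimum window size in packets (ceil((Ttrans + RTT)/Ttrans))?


Given: Ttrans = 1 ms, RTT = 20 ms (= 2 * Tprop, Tprop = 10 ms)
Time until first ACK returns = Ttrans + RTT = 1 + 20 = 21 ms
Need W * Ttrans >= Ttrans + RTT  ->  W >= (Ttrans + RTT) / Ttrans
(Ttrans + RTT) / Ttrans = 21 / 1 = 21
W_min = ceil(21) = 21

21


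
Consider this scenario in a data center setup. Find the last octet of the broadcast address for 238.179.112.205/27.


Given: IP = 238.179.112.205, prefix = /27
Host bits = 32 - 27 = 5
Network last octet = 205 AND mask = 192
Host part size = 2^5 - 1 = 31
Broadcast last octet = 192 OR 31 = 223

223


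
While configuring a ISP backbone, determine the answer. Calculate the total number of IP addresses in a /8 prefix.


Given: CIDR prefix /8
Host bits = 32 - 8 = 24
Total addresses = 2^24 = 16777216

16777216


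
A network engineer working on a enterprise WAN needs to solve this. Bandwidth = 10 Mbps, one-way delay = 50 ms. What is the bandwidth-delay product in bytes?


Given: bandwidth = 10 Mbps, delay = 50 ms
BDP in bits = 10 * 10^6 * 50 / 1000
BDP in bits = 500000
BDP in bytes = 500000 / 8 = 62500

62500


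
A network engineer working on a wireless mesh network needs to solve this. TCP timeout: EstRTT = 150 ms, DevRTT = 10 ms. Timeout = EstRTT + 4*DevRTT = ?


Given: EstRTT = 150 ms, DevRTT = 10 ms
Timeout = EstRTT + 4 * DevRTT
4 * DevRTT = 4 * 10 = 40
Timeout = 150 + 40 = 190 ms

190


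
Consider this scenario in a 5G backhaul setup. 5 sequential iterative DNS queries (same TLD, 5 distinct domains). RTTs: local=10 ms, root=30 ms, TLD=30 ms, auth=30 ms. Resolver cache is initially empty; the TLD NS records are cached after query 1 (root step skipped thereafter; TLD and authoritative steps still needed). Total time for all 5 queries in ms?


Lookup 1 (cold cache): local + root + TLD + auth = 10 + 30 + 30 + 30 = 100 ms
Lookups 2..5 (TLD NS cached -> skip root; new domain -> still ask TLD and auth): local + TLD + auth = 10 + 30 + 30 = 70 ms each
Remaining 4 lookups: 4 * 70 = 280 ms
Total = 100 + 280 = 380 ms

380


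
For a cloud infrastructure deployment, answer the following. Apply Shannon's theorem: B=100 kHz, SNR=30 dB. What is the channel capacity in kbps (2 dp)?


Given: B = 100 kHz, SNR = 30 dB
SNR linear = 10^(30/10) = 1000
1 + SNR = 1001
log2(1001) = 9.9672262588
C = 100 * 1000 * 9.9672262588 = 996722.6259 bps
C = 996.722626 kbps -> 996.72 kbps (2 dp)

996.72


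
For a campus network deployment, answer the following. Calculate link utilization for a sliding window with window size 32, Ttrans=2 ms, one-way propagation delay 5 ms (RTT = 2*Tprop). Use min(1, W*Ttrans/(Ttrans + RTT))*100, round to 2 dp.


Given: W = 32, Ttrans = 2 ms, RTT = 10 ms (= 2 * Tprop, Tprop = 5 ms)
Cycle time = Ttrans + RTT = 2 + 10 = 12 ms (first packet sent until its ACK returns)
W * Ttrans = 32 * 2 = 64 ms of sending per cycle
W * Ttrans / (Ttrans + RTT) = 64 / 12 = 5.333333
U = min(1, 5.333333) = 1.000000
U% = 100.00%

100.00


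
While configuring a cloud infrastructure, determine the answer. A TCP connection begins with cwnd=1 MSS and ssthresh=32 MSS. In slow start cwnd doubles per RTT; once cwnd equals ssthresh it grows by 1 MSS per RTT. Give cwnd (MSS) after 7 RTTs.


RTT 0: cwnd = 1 MSS (initial)
RTT 1: cwnd = 2 MSS (slow start, doubled)
RTT 2: cwnd = 4 MSS (slow start, doubled)
RTT 3: cwnd = 8 MSS (slow start, doubled)
RTT 4: cwnd = 16 MSS (slow start, doubled)
RTT 5: cwnd = 32 MSS (slow start, doubled)
RTT 6: cwnd = 33 MSS (congestion avoidance, +1)
RTT 7: cwnd = 34 MSS (congestion avoidance, +1)

34


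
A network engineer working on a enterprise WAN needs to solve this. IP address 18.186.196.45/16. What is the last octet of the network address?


Given: IP = 18.186.196.45, prefix = /16
Subnet mask = 255.255.0.0
Last octet of IP: 45
Last octet of mask: 0
Network last octet = 45 AND 0 = 0

0


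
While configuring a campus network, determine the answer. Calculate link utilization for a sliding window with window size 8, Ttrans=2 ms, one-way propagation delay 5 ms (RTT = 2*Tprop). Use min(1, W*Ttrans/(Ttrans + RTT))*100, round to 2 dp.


Given: W = 8, Ttrans = 2 ms, RTT = 10 ms (= 2 * Tprop, Tprop = 5 ms)
Cycle time = Ttrans + RTT = 2 + 10 = 12 ms (first packet sent until its ACK returns)
W * Ttrans = 8 * 2 = 16 ms of sending per cycle
W * Ttrans / (Ttrans + RTT) = 16 / 12 = 1.333333
U = min(1, 1.333333) = 1.000000
U% = 100.00%

100.00


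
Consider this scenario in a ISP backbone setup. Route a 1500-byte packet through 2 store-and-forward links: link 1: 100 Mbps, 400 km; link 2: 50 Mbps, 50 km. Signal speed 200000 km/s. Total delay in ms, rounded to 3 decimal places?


Packet = 1500 bytes = 12000 bits. Store-and-forward: sum (t_trans + t_prop) per link.
Link 1: t_trans = 12000/(100*10^6) s = 0.1200 ms; t_prop = 400/200000 s = 2.0000 ms; subtotal = 2.1200 ms
Link 2: t_trans = 12000/(50*10^6) s = 0.2400 ms; t_prop = 50/200000 s = 0.2500 ms; subtotal = 0.4900 ms
End-to-end = 2.1200 + 0.4900 = 2.6100 ms -> 2.610 ms (3 dp)

2.610


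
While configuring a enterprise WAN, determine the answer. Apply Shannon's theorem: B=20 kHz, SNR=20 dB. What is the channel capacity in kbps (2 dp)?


Given: B = 20 kHz, SNR = 20 dB
SNR linear = 10^(20/10) = 100
1 + SNR = 101
log2(101) = 6.6582114828
C = 20 * 1000 * 6.6582114828 = 133164.2297 bps
C = 133.164230 kbps -> 133.16 kbps (2 dp)

133.16


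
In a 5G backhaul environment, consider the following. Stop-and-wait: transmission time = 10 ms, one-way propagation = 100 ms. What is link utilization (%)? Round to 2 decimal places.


Given: Ttrans = 10 ms, Tprop = 100 ms
RTT = 2 * Tprop = 2 * 100 = 200 ms
U = Ttrans / (Ttrans + RTT)
U = 10 / (10 + 200)
U = 10 / 210 = 0.047619
U% = 4.76%

4.76


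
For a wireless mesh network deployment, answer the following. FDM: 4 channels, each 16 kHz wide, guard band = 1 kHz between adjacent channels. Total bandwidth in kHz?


Given: 4 channels, 16 kHz each, guard = 1 kHz
Channel bandwidth = 4 * 16 = 64 kHz
Guard bands = 3 gaps * 1 kHz = 3 kHz
Total = 64 + 3 = 67 kHz

67


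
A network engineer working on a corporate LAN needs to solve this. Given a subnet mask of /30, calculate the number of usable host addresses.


Given: subnet mask /30
Host bits = 32 - 30 = 2
Total addresses = 2^2 = 4
Usable hosts = 4 - 2 (network + broadcast) = 2

2


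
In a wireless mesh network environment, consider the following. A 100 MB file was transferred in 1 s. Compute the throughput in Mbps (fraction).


Given: file = 100 MB, time = 1 s
File in Mb = 100 * 8 = 800 Mb
Throughput = 800 / 1 Mbps
Throughput = 800 Mbps

800


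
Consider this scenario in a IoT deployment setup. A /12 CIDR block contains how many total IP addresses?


Given: CIDR prefix /12
Host bits = 32 - 12 = 20
Total addresses = 2^20 = 1048576

1048576


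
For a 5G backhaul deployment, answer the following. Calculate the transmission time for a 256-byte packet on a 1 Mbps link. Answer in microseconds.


Given: packet = 256 bytes, bandwidth = 1 Mbps
Packet in bits = 256 * 8 = 2048 bits
Bandwidth = 1 * 10^6 = 1000000 bps
Time = 2048 / 1000000 seconds
Time in us = 2048 * 10^6 / 1000000 = 2048

2048


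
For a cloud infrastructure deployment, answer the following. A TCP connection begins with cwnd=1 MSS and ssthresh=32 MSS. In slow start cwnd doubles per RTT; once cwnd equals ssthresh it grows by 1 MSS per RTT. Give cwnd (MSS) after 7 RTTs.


RTT 0: cwnd = 1 MSS (initial)
RTT 1: cwnd = 2 MSS (slow start, doubled)
RTT 2: cwnd = 4 MSS (slow start, doubled)
RTT 3: cwnd = 8 MSS (slow start, doubled)
RTT 4: cwnd = 16 MSS (slow start, doubled)
RTT 5: cwnd = 32 MSS (slow start, doubled)
RTT 6: cwnd = 33 MSS (congestion avoidance, +1)
RTT 7: cwnd = 34 MSS (congestion avoidance, +1)

34


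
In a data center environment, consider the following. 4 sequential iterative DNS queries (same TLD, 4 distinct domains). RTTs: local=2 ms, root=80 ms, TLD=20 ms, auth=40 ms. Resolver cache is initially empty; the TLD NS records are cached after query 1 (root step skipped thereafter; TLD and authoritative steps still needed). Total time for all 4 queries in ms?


Lookup 1 (cold cache): local + root + TLD + auth = 2 + 80 + 20 + 40 = 142 ms
Lookups 2..4 (TLD NS cached -> skip root; new domain -> still ask TLD and auth): local + TLD + auth = 2 + 20 + 40 = 62 ms each
Remaining 3 lookups: 3 * 62 = 186 ms
Total = 142 + 186 = 328 ms

328


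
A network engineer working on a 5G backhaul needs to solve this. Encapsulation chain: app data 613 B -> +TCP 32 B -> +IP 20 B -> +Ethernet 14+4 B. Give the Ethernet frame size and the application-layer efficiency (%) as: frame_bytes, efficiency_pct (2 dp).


TCP segment = 613 + 32 = 645 B
IP packet = 645 + 20 = 665 B
Ethernet frame = 665 + 14 + 4 = 683 B
Efficiency = app / frame = 613 / 683 = 0.897511 = 89.7511% -> 89.75% (2 dp)

683, 89.75


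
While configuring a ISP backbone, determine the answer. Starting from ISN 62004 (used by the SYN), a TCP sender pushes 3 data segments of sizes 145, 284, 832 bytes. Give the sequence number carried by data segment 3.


The SYN occupies sequence number ISN = 62004, so the first data byte is ISN + 1 = 62005.
SEQ of data segment i = (ISN + 1) + sum of payload sizes of segments 1..i-1.
Segment 1: SEQ = 62005, payload = 145 bytes
Segment 2: SEQ = 62150, payload = 284 bytes
Segment 3: SEQ = 62434, payload = 832 bytes
SEQ of segment 3 = 62005 + 145 + 284 = 62434

62434


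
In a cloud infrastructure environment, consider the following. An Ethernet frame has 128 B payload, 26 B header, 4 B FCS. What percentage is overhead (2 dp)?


Given: payload = 128 B, header = 26 B, trailer = 4 B
Overhead bytes = header + trailer = 26 + 4 = 30
Total frame = payload + overhead = 128 + 30 = 158
Overhead % = 30 / 158 * 100 = 18.9873% -> 18.99% (2 dp)

18.99


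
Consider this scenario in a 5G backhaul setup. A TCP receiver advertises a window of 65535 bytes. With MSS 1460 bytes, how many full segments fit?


Given: RWND = 65535 bytes, MSS = 1460 bytes
Full segments = floor(RWND / MSS)
Full segments = floor(65535 / 1460)
Full segments = floor(44.887) = 44

44


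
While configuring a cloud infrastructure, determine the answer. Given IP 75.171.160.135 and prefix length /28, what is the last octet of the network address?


Given: IP = 75.171.160.135, prefix = /28
Subnet mask = 255.255.255.240
Last octet of IP: 135
Last octet of mask: 240
Network last octet = 135 AND 240 = 128

128


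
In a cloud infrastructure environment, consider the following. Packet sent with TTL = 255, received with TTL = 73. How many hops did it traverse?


Given: initial TTL = 255, received TTL = 73
Hops = initial TTL - received TTL
Hops = 255 - 73 = 182

182


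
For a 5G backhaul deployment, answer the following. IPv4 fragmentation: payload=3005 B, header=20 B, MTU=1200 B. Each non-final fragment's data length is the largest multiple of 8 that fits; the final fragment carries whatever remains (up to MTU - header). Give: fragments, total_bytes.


Max data per non-final fragment = floor((MTU - header)/8)*8 = floor((1200 - 20)/8)*8 = floor(1180/8)*8 = 1176 B
Final fragment needs no 8-byte alignment: it can carry up to MTU - header = 1180 B
Non-final fragments needed = ceil((payload - 1180) / 1176) = ceil(1825/1176) = ceil(1.5519) = 2
Number of fragments = 2 + 1 = 3
Fragment sizes (data): 2 * 1176 B + 653 B (last, 653 <= 1180 OK)
Total bytes sent = payload + n_frags * header = 3005 + 3*20 = 3005 + 60 = 3065 B

3, 3065


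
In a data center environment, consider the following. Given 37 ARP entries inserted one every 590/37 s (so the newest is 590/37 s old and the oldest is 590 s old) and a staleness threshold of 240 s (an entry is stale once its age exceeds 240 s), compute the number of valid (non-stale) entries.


Ages are k * 590/37 s for k = 1..37 (spacing = 15.9459 s).
Entry k is valid iff k * 590/37 <= 240 iff k <= 37 * 240 / 590 = 15.0508
n_valid = floor(15.0508) = 15
(n_stale = 37 - 15 = 22)

15


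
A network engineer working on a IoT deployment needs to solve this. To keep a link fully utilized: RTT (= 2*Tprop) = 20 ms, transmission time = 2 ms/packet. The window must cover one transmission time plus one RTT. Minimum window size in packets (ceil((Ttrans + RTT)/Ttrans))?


Given: Ttrans = 2 ms, RTT = 20 ms (= 2 * Tprop, Tprop = 10 ms)
Time until first ACK returns = Ttrans + RTT = 2 + 20 = 22 ms
Need W * Ttrans >= Ttrans + RTT  ->  W >= (Ttrans + RTT) / Ttrans
(Ttrans + RTT) / Ttrans = 22 / 2 = 11
W_min = ceil(11) = 11

11


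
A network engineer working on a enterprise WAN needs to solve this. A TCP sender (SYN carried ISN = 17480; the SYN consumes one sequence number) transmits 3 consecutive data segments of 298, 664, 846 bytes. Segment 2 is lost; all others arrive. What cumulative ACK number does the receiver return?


SYN uses sequence number 17480; first data byte = ISN + 1 = 17481.
Segment 1: SEQ = 17481, len = 298 B, covers [17481, 17778]
Segment 2: SEQ = 17779, len = 664 B, covers [17779, 18442] [LOST]
Segment 3: SEQ = 18443, len = 846 B, covers [18443, 19288]
In-order data received: bytes [17481, 17778] (segments 1..1).
Segment 2 missing -> gap begins at byte 17779; later segments buffered out of order.
Cumulative ACK = next expected in-order byte = 17481 + 298 = 17779

17779


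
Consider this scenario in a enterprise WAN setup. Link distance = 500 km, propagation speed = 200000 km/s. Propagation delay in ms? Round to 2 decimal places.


Given: distance = 500 km, speed = 200000 km/s
Delay = distance / speed = 500 / 200000 seconds
Delay in ms = 500 * 1000 / 200000
Delay = 2.5000 ms
Rounded to 2 dp = 2.50 ms

2.50


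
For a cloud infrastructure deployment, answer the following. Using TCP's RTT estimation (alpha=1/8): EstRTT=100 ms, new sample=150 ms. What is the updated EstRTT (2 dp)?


Given: EstRTT = 100 ms, SampleRTT = 150 ms, alpha = 1/8
New EstRTT = (1 - alpha) * EstRTT + alpha * SampleRTT
(7/8) * 100 = 87.5
(1/8) * 150 = 18.75
New EstRTT = 87.5 + 18.75 = 106.25 ms -> 106.25 ms (2 dp)

106.25


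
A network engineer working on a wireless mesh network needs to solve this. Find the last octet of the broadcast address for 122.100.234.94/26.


Given: IP = 122.100.234.94, prefix = /26
Host bits = 32 - 26 = 6
Network last octet = 94 AND mask = 64
Host part size = 2^6 - 1 = 63
Broadcast last octet = 64 OR 63 = 127

127


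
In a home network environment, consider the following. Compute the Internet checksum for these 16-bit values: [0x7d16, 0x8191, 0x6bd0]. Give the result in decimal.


Given words: [0x7d16, 0x8191, 0x6bd0]
Step 1: Sum all words
Raw sum = 32022 + 33169 + 27600 = 92791
Step 2: Fold carry: (27255 + 1) = 27256
One's complement = ~27256 & 0xFFFF = 38279

38279


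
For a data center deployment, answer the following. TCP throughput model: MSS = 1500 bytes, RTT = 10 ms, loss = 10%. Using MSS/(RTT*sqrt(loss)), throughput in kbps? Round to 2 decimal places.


Given: MSS = 1500 bytes, RTT = 10 ms, loss = 10%
RTT in seconds = 10 / 1000 = 0.01
Loss rate = 10% = 0.1
sqrt(loss) = sqrt(0.1) = 0.316227766017
Throughput (bytes/s) = 1500 / (0.01 * 0.316227766017) = 474341.6490
Throughput (kbps) = 474341.6490 * 8 / 1000 = 3794.733192 -> 3794.73 kbps (2 dp)

3794.73


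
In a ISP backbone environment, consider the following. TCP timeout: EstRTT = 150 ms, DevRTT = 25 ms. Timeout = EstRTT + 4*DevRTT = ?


Given: EstRTT = 150 ms, DevRTT = 25 ms
Timeout = EstRTT + 4 * DevRTT
4 * DevRTT = 4 * 25 = 100
Timeout = 150 + 100 = 250 ms

250


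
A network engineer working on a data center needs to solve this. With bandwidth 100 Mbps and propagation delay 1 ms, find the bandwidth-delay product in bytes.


Given: bandwidth = 100 Mbps, delay = 1 ms
BDP in bits = 100 * 10^6 * 1 / 1000
BDP in bits = 100000
BDP in bytes = 100000 / 8 = 12500

12500


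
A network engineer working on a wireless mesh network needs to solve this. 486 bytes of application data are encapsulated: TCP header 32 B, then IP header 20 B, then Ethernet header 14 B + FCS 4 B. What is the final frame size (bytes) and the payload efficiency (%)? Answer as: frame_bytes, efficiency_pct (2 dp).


TCP segment = 486 + 32 = 518 B
IP packet = 518 + 20 = 538 B
Ethernet frame = 538 + 14 + 4 = 556 B
Efficiency = app / frame = 486 / 556 = 0.874101 = 87.4101% -> 87.41% (2 dp)

556, 87.41


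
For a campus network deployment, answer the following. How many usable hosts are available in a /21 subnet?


Given: subnet mask /21
Host bits = 32 - 21 = 11
Total addresses = 2^11 = 2048
Usable hosts = 2048 - 2 (network + broadcast) = 2046

2046


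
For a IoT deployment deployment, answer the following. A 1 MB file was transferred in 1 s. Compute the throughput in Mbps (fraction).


Given: file = 1 MB, time = 1 s
File in Mb = 1 * 8 = 8 Mb
Throughput = 8 / 1 Mbps
Throughput = 8 Mbps

8


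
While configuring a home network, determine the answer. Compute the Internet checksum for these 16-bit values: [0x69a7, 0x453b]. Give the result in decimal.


Given words: [0x69a7, 0x453b]
Step 1: Sum all words
Raw sum = 27047 + 17723 = 44770
One's complement = ~44770 & 0xFFFF = 20765

20765


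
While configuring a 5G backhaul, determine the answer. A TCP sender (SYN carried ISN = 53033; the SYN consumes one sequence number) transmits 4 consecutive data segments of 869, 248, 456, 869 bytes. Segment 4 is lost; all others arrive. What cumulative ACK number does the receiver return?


SYN uses sequence number 53033; first data byte = ISN + 1 = 53034.
Segment 1: SEQ = 53034, len = 869 B, covers [53034, 53902]
Segment 2: SEQ = 53903, len = 248 B, covers [53903, 54150]
Segment 3: SEQ = 54151, len = 456 B, covers [54151, 54606]
Segment 4: SEQ = 54607, len = 869 B, covers [54607, 55475] [LOST]
In-order data received: bytes [53034, 54606] (segments 1..3).
Segment 4 missing -> gap begins at byte 54607.
Cumulative ACK = next expected in-order byte = 53034 + 869 + 248 + 456 = 54607

54607


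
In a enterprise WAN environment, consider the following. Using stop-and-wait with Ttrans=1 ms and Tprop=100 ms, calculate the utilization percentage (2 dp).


Given: Ttrans = 1 ms, Tprop = 100 ms
RTT = 2 * Tprop = 2 * 100 = 200 ms
U = Ttrans / (Ttrans + RTT)
U = 1 / (1 + 200)
U = 1 / 201 = 0.004975
U% = 0.50%

0.50


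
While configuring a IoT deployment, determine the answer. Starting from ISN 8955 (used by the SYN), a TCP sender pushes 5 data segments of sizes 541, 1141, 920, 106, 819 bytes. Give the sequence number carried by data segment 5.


The SYN occupies sequence number ISN = 8955, so the first data byte is ISN + 1 = 8956.
SEQ of data segment i = (ISN + 1) + sum of payload sizes of segments 1..i-1.
Segment 1: SEQ = 8956, payload = 541 bytes
Segment 2: SEQ = 9497, payload = 1141 bytes
Segment 3: SEQ = 10638, payload = 920 bytes
Segment 4: SEQ = 11558, payload = 106 bytes
Segment 5: SEQ = 11664, payload = 819 bytes
SEQ of segment 5 = 8956 + 541 + 1141 + 920 + 106 = 11664

11664


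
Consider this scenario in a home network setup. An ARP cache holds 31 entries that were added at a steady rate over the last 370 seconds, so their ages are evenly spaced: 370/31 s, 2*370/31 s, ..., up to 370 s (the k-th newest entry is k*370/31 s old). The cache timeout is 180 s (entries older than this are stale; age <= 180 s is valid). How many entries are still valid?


Ages are k * 370/31 s for k = 1..31 (spacing = 11.9355 s).
Entry k is valid iff k * 370/31 <= 180 iff k <= 31 * 180 / 370 = 15.0811
n_valid = floor(15.0811) = 15
(n_stale = 31 - 15 = 16)

15


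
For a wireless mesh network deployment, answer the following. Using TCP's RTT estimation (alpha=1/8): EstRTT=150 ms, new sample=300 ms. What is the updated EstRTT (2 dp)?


Given: EstRTT = 150 ms, SampleRTT = 300 ms, alpha = 1/8
New EstRTT = (1 - alpha) * EstRTT + alpha * SampleRTT
(7/8) * 150 = 131.25
(1/8) * 300 = 37.5
New EstRTT = 131.25 + 37.5 = 168.75 ms -> 168.75 ms (2 dp)

168.75


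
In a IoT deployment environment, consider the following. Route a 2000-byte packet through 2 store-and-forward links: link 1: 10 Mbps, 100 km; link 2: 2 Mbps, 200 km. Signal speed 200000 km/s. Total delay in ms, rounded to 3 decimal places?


Packet = 2000 bytes = 16000 bits. Store-and-forward: sum (t_trans + t_prop) per link.
Link 1: t_trans = 16000/(10*10^6) s = 1.6000 ms; t_prop = 100/200000 s = 0.5000 ms; subtotal = 2.1000 ms
Link 2: t_trans = 16000/(2*10^6) s = 8.0000 ms; t_prop = 200/200000 s = 1.0000 ms; subtotal = 9.0000 ms
End-to-end = 2.1000 + 9.0000 = 11.1000 ms -> 11.100 ms (3 dp)

11.100


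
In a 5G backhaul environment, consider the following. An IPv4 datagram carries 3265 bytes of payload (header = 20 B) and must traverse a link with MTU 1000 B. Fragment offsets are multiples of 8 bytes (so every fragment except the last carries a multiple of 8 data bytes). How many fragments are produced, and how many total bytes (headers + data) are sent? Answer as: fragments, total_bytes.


Max data per non-final fragment = floor((MTU - header)/8)*8 = floor((1000 - 20)/8)*8 = floor(980/8)*8 = 976 B
Final fragment needs no 8-byte alignment: it can carry up to MTU - header = 980 B
Non-final fragments needed = ceil((payload - 980) / 976) = ceil(2285/976) = ceil(2.3412) = 3
Number of fragments = 3 + 1 = 4
Fragment sizes (data): 3 * 976 B + 337 B (last, 337 <= 980 OK)
Total bytes sent = payload + n_frags * header = 3265 + 4*20 = 3265 + 80 = 3345 B

4, 3345


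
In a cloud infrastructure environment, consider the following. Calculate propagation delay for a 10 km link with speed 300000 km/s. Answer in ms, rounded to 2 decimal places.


Given: distance = 10 km, speed = 300000 km/s
Delay = distance / speed = 10 / 300000 seconds
Delay in ms = 10 * 1000 / 300000
Delay = 0.0333 ms
Rounded to 2 dp = 0.03 ms

0.03


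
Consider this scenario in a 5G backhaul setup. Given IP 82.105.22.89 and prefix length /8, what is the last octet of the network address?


Given: IP = 82.105.22.89, prefix = /8
Subnet mask = 255.0.0.0
Last octet of IP: 89
Last octet of mask: 0
Network last octet = 89 AND 0 = 0

0


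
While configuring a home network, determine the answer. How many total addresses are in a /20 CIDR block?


Given: CIDR prefix /20
Host bits = 32 - 20 = 12
Total addresses = 2^12 = 4096

4096


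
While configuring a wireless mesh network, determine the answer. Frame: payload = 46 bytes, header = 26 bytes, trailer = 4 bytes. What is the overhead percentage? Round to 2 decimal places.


Given: payload = 46 B, header = 26 B, trailer = 4 B
Overhead bytes = header + trailer = 26 + 4 = 30
Total frame = payload + overhead = 46 + 30 = 76
Overhead % = 30 / 76 * 100 = 39.4737% -> 39.47% (2 dp)

39.47


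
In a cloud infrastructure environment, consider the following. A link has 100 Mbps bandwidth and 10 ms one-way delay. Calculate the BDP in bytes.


Given: bandwidth = 100 Mbps, delay = 10 ms
BDP in bits = 100 * 10^6 * 10 / 1000
BDP in bits = 1000000
BDP in bytes = 1000000 / 8 = 125000

125000


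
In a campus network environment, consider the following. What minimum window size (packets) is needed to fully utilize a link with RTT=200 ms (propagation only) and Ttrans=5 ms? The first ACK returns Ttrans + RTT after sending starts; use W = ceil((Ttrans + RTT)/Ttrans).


Given: Ttrans = 5 ms, RTT = 200 ms (= 2 * Tprop, Tprop = 100 ms)
Time until first ACK returns = Ttrans + RTT = 5 + 200 = 205 ms
Need W * Ttrans >= Ttrans + RTT  ->  W >= (Ttrans + RTT) / Ttrans
(Ttrans + RTT) / Ttrans = 205 / 5 = 41
W_min = ceil(41) = 41

41


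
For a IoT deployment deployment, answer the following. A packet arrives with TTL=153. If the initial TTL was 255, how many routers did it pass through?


Given: initial TTL = 255, received TTL = 153
Hops = initial TTL - received TTL
Hops = 255 - 153 = 102

102


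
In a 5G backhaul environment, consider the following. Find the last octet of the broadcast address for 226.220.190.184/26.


Given: IP = 226.220.190.184, prefix = /26
Host bits = 32 - 26 = 6
Network last octet = 184 AND mask = 128
Host part size = 2^6 - 1 = 63
Broadcast last octet = 128 OR 63 = 191

191


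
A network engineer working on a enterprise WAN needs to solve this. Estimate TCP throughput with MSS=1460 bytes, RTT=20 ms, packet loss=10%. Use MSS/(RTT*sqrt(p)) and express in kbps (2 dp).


Given: MSS = 1460 bytes, RTT = 20 ms, loss = 10%
RTT in seconds = 20 / 1000 = 0.02
Loss rate = 10% = 0.1
sqrt(loss) = sqrt(0.1) = 0.316227766017
Throughput (bytes/s) = 1460 / (0.02 * 0.316227766017) = 230846.2692
Throughput (kbps) = 230846.2692 * 8 / 1000 = 1846.770154 -> 1846.77 kbps (2 dp)

1846.77


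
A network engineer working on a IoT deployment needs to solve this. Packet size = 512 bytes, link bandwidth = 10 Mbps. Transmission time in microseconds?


Given: packet = 512 bytes, bandwidth = 10 Mbps
Packet in bits = 512 * 8 = 4096 bits
Bandwidth = 10 * 10^6 = 10000000 bps
Time = 4096 / 10000000 seconds
Time in us = 4096 * 10^6 / 10000000 = 409.6

409.6


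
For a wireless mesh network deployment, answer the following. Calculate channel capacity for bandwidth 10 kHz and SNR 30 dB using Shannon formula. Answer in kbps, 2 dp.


Given: B = 10 kHz, SNR = 30 dB
SNR linear = 10^(30/10) = 1000
1 + SNR = 1001
log2(1001) = 9.9672262588
C = 10 * 1000 * 9.9672262588 = 99672.2626 bps
C = 99.672263 kbps -> 99.67 kbps (2 dp)

99.67


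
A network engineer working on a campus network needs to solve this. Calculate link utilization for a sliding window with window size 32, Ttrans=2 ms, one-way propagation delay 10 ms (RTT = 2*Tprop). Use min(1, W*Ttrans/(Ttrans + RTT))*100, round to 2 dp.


Given: W = 32, Ttrans = 2 ms, RTT = 20 ms (= 2 * Tprop, Tprop = 10 ms)
Cycle time = Ttrans + RTT = 2 + 20 = 22 ms (first packet sent until its ACK returns)
W * Ttrans = 32 * 2 = 64 ms of sending per cycle
W * Ttrans / (Ttrans + RTT) = 64 / 22 = 2.909091
U = min(1, 2.909091) = 1.000000
U% = 100.00%

100.00


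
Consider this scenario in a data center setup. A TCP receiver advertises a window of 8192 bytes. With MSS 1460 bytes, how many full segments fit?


Given: RWND = 8192 bytes, MSS = 1460 bytes
Full segments = floor(RWND / MSS)
Full segments = floor(8192 / 1460)
Full segments = floor(5.611) = 5

5


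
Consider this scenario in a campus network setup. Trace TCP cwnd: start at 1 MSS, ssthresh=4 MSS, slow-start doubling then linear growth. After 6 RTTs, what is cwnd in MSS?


RTT 0: cwnd = 1 MSS (initial)
RTT 1: cwnd = 2 MSS (slow start, doubled)
RTT 2: cwnd = 4 MSS (slow start, doubled)
RTT 3: cwnd = 5 MSS (congestion avoidance, +1)
RTT 4: cwnd = 6 MSS (congestion avoidance, +1)
RTT 5: cwnd = 7 MSS (congestion avoidance, +1)
RTT 6: cwnd = 8 MSS (congestion avoidance, +1)

8


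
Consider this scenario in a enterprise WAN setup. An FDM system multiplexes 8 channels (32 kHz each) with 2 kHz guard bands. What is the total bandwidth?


Given: 8 channels, 32 kHz each, guard = 2 kHz
Channel bandwidth = 8 * 32 = 256 kHz
Guard bands = 7 gaps * 2 kHz = 14 kHz
Total = 256 + 14 = 270 kHz

270


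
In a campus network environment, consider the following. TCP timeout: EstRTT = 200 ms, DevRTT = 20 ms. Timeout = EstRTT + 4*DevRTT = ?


Given: EstRTT = 200 ms, DevRTT = 20 ms
Timeout = EstRTT + 4 * DevRTT
4 * DevRTT = 4 * 20 = 80
Timeout = 200 + 80 = 280 ms

280
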